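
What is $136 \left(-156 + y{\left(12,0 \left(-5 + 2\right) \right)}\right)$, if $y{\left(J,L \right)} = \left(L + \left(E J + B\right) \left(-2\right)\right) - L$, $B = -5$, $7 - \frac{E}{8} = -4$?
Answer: $-307088$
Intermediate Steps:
$E = 88$ ($E = 56 - -32 = 56 + 32 = 88$)
$y{\left(J,L \right)} = 10 - 176 J$ ($y{\left(J,L \right)} = \left(L + \left(88 J - 5\right) \left(-2\right)\right) - L = \left(L + \left(-5 + 88 J\right) \left(-2\right)\right) - L = \left(L - \left(-10 + 176 J\right)\right) - L = \left(10 + L - 176 J\right) - L = 10 - 176 J$)
$136 \left(-156 + y{\left(12,0 \left(-5 + 2\right) \right)}\right) = 136 \left(-156 + \left(10 - 2112\right)\right) = 136 \left(-156 - 2102\right) = 136 \left(-2258\right) = -307088$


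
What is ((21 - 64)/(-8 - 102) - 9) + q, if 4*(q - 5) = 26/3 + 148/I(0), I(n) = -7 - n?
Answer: -7771/1155 ≈ -6.7281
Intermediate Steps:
q = 79/42 (q = 5 + (26/3 + 148/(-7 - 1*0))/4 = 5 + (26*(⅓) + 148/(-7 + 0))/4 = 5 + (26/3 + 148/(-7))/4 = 5 + (26/3 + 148*(-⅐))/4 = 5 + (26/3 - 148/7)/4 = 5 + (¼)*(-262/21) = 5 - 131/42 = 79/42 ≈ 1.8810)
((21 - 64)/(-8 - 102) - 9) + q = ((21 - 64)/(-8 - 102) - 9) + 79/42 = (-43/(-110) - 9) + 79/42 = (-43*(-1/110) - 9) + 79/42 = (43/110 - 9) + 79/42 = -947/110 + 79/42 = -7771/1155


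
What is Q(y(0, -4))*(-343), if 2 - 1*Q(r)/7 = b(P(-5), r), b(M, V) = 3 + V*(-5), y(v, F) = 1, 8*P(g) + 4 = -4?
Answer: -9604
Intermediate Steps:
P(g) = -1 (P(g) = -1/2 + (1/8)*(-4) = -1/2 - 1/2 = -1)
b(M, V) = 3 - 5*V
Q(r) = -7 + 35*r (Q(r) = 14 - 7*(3 - 5*r) = 14 + (-21 + 35*r) = -7 + 35*r)
Q(y(0, -4))*(-343) = (-7 + 35*1)*(-343) = (-7 + 35)*(-343) = 28*(-343) = -9604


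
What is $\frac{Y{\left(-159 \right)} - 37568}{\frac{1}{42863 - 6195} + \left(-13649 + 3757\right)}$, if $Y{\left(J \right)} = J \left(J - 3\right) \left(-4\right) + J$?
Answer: $\frac{5161351012}{362719855} \approx 14.23$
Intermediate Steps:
$Y{\left(J \right)} = J - 4 J \left(-3 + J\right)$ ($Y{\left(J \right)} = J \left(-3 + J\right) \left(-4\right) + J = - 4 J \left(-3 + J\right) + J = J - 4 J \left(-3 + J\right)$)
$\frac{Y{\left(-159 \right)} - 37568}{\frac{1}{42863 - 6195} + \left(-13649 + 3757\right)} = \frac{- 159 \left(13 - -636\right) - 37568}{\frac{1}{42863 - 6195} + \left(-13649 + 3757\right)} = \frac{- 159 \left(13 + 636\right) - 37568}{\frac{1}{36668} - 9892} = \frac{\left(-159\right) 649 - 37568}{\frac{1}{36668} - 9892} = \frac{-103191 - 37568}{- \frac{362719855}{36668}} = \left(-140759\right) \left(- \frac{36668}{362719855}\right) = \frac{5161351012}{362719855}$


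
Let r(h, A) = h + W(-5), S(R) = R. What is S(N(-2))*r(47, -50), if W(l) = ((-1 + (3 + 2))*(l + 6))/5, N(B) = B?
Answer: -478/5 ≈ -95.600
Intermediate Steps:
W(l) = 24/5 + 4*l/5 (W(l) = ((-1 + 5)*(6 + l))*(⅕) = (4*(6 + l))*(⅕) = (24 + 4*l)*(⅕) = 24/5 + 4*l/5)
r(h, A) = ⅘ + h (r(h, A) = h + (24/5 + (⅘)*(-5)) = h + (24/5 - 4) = h + ⅘ = ⅘ + h)
S(N(-2))*r(47, -50) = -2*(⅘ + 47) = -2*239/5 = -478/5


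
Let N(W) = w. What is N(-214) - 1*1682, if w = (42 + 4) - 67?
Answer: -1703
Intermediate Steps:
w = -21 (w = 46 - 67 = -21)
N(W) = -21
N(-214) - 1*1682 = -21 - 1*1682 = -21 - 1682 = -1703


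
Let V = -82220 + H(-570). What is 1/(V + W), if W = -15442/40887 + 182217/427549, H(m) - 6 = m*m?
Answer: 2497313709/606063195938777 ≈ 4.1205e-6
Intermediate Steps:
H(m) = 6 + m² (H(m) = 6 + m*m = 6 + m²)
W = 121156403/2497313709 (W = -15442*1/40887 + 182217*(1/427549) = -2206/5841 + 182217/427549 = 121156403/2497313709 ≈ 0.048515)
V = 242686 (V = -82220 + (6 + (-570)²) = -82220 + (6 + 324900) = -82220 + 324906 = 242686)
1/(V + W) = 1/(242686 + 121156403/2497313709) = 1/(606063195938777/2497313709) = 2497313709/606063195938777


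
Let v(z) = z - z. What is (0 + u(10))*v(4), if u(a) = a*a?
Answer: 0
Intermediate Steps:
u(a) = a**2
v(z) = 0
(0 + u(10))*v(4) = (0 + 10**2)*0 = (0 + 100)*0 = 100*0 = 0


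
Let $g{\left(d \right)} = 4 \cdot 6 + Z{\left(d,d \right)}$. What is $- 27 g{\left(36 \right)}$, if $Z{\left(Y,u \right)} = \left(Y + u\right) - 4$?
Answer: $-2484$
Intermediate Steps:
$Z{\left(Y,u \right)} = -4 + Y + u$
$g{\left(d \right)} = 20 + 2 d$ ($g{\left(d \right)} = 4 \cdot 6 + \left(-4 + d + d\right) = 24 + \left(-4 + 2 d\right) = 20 + 2 d$)
$- 27 g{\left(36 \right)} = - 27 \left(20 + 2 \cdot 36\right) = - 27 \left(20 + 72\right) = \left(-27\right) 92 = -2484$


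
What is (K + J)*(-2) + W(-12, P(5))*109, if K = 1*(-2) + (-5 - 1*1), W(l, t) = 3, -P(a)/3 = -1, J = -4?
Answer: 351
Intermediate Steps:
P(a) = 3 (P(a) = -3*(-1) = 3)
K = -8 (K = -2 + (-5 - 1) = -2 - 6 = -8)
(K + J)*(-2) + W(-12, P(5))*109 = (-8 - 4)*(-2) + 3*109 = -12*(-2) + 327 = 24 + 327 = 351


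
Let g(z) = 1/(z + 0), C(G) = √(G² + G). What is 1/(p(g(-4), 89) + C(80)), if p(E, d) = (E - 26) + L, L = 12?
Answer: 76/33477 + 64*√5/11159 ≈ 0.015095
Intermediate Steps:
C(G) = √(G + G²)
g(z) = 1/z
p(E, d) = -14 + E (p(E, d) = (E - 26) + 12 = (-26 + E) + 12 = -14 + E)
1/(p(g(-4), 89) + C(80)) = 1/((-14 + 1/(-4)) + √(80*(1 + 80))) = 1/((-14 - ¼) + √(80*81)) = 1/(-57/4 + √6480) = 1/(-57/4 + 36*√5)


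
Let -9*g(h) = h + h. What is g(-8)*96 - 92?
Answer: 236/3 ≈ 78.667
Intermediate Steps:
g(h) = -2*h/9 (g(h) = -(h + h)/9 = -2*h/9)
g(-8)*96 - 92 = -2/9*(-8)*96 - 92 = (16/9)*96 - 92 = 512/3 - 92 = 236/3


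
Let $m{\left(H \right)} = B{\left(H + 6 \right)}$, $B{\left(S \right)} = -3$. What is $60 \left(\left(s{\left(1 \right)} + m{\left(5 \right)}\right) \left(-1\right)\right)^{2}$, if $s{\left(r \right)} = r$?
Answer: $240$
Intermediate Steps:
$m{\left(H \right)} = -3$
$60 \left(\left(s{\left(1 \right)} + m{\left(5 \right)}\right) \left(-1\right)\right)^{2} = 60 \left(\left(1 - 3\right) \left(-1\right)\right)^{2} = 60 \left(\left(-2\right) \left(-1\right)\right)^{2} = 60 \cdot 2^{2} = 60 \cdot 4 = 240$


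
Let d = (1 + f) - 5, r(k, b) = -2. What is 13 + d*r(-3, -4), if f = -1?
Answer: 23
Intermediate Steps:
d = -5 (d = (1 - 1) - 5 = 0 - 5 = -5)
13 + d*r(-3, -4) = 13 - 5*(-2) = 13 + 10 = 23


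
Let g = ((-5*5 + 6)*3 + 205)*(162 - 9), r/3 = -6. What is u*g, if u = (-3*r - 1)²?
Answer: 63606996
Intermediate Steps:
r = -18 (r = 3*(-6) = -18)
u = 2809 (u = (-3*(-18) - 1)² = (54 - 1)² = 53² = 2809)
g = 22644 (g = ((-25 + 6)*3 + 205)*153 = (-19*3 + 205)*153 = (-57 + 205)*153 = 148*153 = 22644)
u*g = 2809*22644 = 63606996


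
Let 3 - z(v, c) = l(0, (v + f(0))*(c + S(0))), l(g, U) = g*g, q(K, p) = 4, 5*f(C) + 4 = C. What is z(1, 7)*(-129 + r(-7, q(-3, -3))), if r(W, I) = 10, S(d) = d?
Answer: -357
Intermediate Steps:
f(C) = -4/5 + C/5
l(g, U) = g**2
z(v, c) = 3 (z(v, c) = 3 - 1*0**2 = 3 - 1*0 = 3 + 0 = 3)
z(1, 7)*(-129 + r(-7, q(-3, -3))) = 3*(-129 + 10) = 3*(-119) = -357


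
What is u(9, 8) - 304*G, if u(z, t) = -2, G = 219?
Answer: -66578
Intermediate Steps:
u(9, 8) - 304*G = -2 - 304*219 = -2 - 66576 = -66578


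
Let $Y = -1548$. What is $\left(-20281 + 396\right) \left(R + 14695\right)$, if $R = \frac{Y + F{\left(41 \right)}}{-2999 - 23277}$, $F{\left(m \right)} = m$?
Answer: $- \frac{7678141897395}{26276} \approx -2.9221 \cdot 10^{8}$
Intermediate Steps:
$R = \frac{1507}{26276}$ ($R = \frac{-1548 + 41}{-2999 - 23277} = - \frac{1507}{-26276} = \left(-1507\right) \left(- \frac{1}{26276}\right) = \frac{1507}{26276} \approx 0.057353$)
$\left(-20281 + 396\right) \left(R + 14695\right) = \left(-20281 + 396\right) \left(\frac{1507}{26276} + 14695\right) = \left(-19885\right) \frac{386127327}{26276} = - \frac{7678141897395}{26276}$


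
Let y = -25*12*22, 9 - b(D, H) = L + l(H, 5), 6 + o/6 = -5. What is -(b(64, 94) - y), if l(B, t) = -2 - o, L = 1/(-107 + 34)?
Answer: -477786/73 ≈ -6545.0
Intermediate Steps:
o = -66 (o = -36 + 6*(-5) = -36 - 30 = -66)
L = -1/73 (L = 1/(-73) = -1/73 ≈ -0.013699)
l(B, t) = 64 (l(B, t) = -2 - 1*(-66) = -2 + 66 = 64)
b(D, H) = -4014/73 (b(D, H) = 9 - (-1/73 + 64) = 9 - 1*4671/73 = 9 - 4671/73 = -4014/73)
y = -6600 (y = -300*22 = -6600)
-(b(64, 94) - y) = -(-4014/73 - 1*(-6600)) = -(-4014/73 + 6600) = -1*477786/73 = -477786/73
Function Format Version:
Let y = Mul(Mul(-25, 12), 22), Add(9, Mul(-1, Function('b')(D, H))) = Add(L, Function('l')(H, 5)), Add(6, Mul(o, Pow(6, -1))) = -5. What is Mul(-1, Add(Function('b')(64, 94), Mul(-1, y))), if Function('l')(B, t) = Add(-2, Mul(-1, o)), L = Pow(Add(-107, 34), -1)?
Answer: Rational(-477786, 73) ≈ -6545.0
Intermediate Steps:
o = -66 (o = Add(-36, Mul(6, -5)) = Add(-36, -30) = -66)
L = Rational(-1, 73) (L = Pow(-73, -1) = Rational(-1, 73) ≈ -0.013699)
Function('l')(B, t) = 64 (Function('l')(B, t) = Add(-2, Mul(-1, -66)) = Add(-2, 66) = 64)
Function('b')(D, H) = Rational(-4014, 73) (Function('b')(D, H) = Add(9, Mul(-1, Add(Rational(-1, 73), 64))) = Add(9, Mul(-1, Rational(4671, 73))) = Add(9, Rational(-4671, 73)) = Rational(-4014, 73))
y = -6600 (y = Mul(-300, 22) = -6600)
Mul(-1, Add(Function('b')(64, 94), Mul(-1, y))) = Mul(-1, Add(Rational(-4014, 73), Mul(-1, -6600))) = Mul(-1, Add(Rational(-4014, 73), 6600)) = Mul(-1, Rational(477786, 73)) = Rational(-477786, 73)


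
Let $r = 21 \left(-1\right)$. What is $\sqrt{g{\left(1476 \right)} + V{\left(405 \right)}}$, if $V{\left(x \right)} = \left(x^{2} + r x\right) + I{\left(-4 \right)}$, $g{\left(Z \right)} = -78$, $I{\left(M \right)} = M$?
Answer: $\sqrt{155438} \approx 394.26$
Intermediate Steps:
$r = -21$
$V{\left(x \right)} = -4 + x^{2} - 21 x$ ($V{\left(x \right)} = \left(x^{2} - 21 x\right) - 4 = -4 + x^{2} - 21 x$)
$\sqrt{g{\left(1476 \right)} + V{\left(405 \right)}} = \sqrt{-78 - \left(8509 - 164025\right)} = \sqrt{-78 - -155516} = \sqrt{-78 + 155516} = \sqrt{155438}$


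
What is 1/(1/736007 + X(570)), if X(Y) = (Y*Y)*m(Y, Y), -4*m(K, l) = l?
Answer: -736007/34075836087749 ≈ -2.1599e-8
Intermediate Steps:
m(K, l) = -l/4
X(Y) = -Y³/4 (X(Y) = (Y*Y)*(-Y/4) = Y²*(-Y/4) = -Y³/4)
1/(1/736007 + X(570)) = 1/(1/736007 - ¼*570³) = 1/(1/736007 - ¼*185193000) = 1/(1/736007 - 46298250) = 1/(-34075836087749/736007) = -736007/34075836087749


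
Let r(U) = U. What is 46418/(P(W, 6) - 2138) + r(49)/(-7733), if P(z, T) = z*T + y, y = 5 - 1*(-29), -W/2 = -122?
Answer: -179490877/2474560 ≈ -72.534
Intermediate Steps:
W = 244 (W = -2*(-122) = 244)
y = 34 (y = 5 + 29 = 34)
P(z, T) = 34 + T*z (P(z, T) = z*T + 34 = T*z + 34 = 34 + T*z)
46418/(P(W, 6) - 2138) + r(49)/(-7733) = 46418/((34 + 6*244) - 2138) + 49/(-7733) = 46418/((34 + 1464) - 2138) + 49*(-1/7733) = 46418/(1498 - 2138) - 49/7733 = 46418/(-640) - 49/7733 = 46418*(-1/640) - 49/7733 = -23209/320 - 49/7733 = -179490877/2474560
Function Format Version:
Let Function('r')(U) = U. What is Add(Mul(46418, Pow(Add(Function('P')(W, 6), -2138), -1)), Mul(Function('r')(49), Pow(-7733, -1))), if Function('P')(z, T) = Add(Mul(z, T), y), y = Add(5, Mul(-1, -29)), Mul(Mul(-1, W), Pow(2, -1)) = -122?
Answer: Rational(-179490877, 2474560) ≈ -72.534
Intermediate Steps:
W = 244 (W = Mul(-2, -122) = 244)
y = 34 (y = Add(5, 29) = 34)
Function('P')(z, T) = Add(34, Mul(T, z)) (Function('P')(z, T) = Add(Mul(z, T), 34) = Add(Mul(T, z), 34) = Add(34, Mul(T, z)))
Add(Mul(46418, Pow(Add(Function('P')(W, 6), -2138), -1)), Mul(Function('r')(49), Pow(-7733, -1))) = Add(Mul(46418, Pow(Add(Add(34, Mul(6, 244)), -2138), -1)), Mul(49, Pow(-7733, -1))) = Add(Mul(46418, Pow(Add(Add(34, 1464), -2138), -1)), Mul(49, Rational(-1, 7733))) = Add(Mul(46418, Pow(Add(1498, -2138), -1)), Rational(-49, 7733)) = Add(Mul(46418, Pow(-640, -1)), Rational(-49, 7733)) = Add(Mul(46418, Rational(-1, 640)), Rational(-49, 7733)) = Add(Rational(-23209, 320), Rational(-49, 7733)) = Rational(-179490877, 2474560)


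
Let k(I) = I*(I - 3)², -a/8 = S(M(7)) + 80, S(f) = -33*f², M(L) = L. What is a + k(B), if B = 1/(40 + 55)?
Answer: 10542363656/857375 ≈ 12296.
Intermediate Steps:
B = 1/95 ≈ 0.010526
a = 12296 (a = -8*(-33*7² + 80) = -8*(-33*49 + 80) = -8*(-1617 + 80) = -8*(-1537) = 12296)
k(I) = I*(-3 + I)²
a + k(B) = 12296 + (-3 + 1/95)²/95 = 12296 + (-284/95)²/95 = 12296 + (1/95)*(80656/9025) = 12296 + 80656/857375 = 10542363656/857375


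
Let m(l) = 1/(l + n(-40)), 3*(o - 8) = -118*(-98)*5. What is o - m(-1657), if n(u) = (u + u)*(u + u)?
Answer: 91451363/4743 ≈ 19281.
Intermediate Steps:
n(u) = 4*u² (n(u) = (2*u)*(2*u) = 4*u²)
o = 57844/3 (o = 8 + (-118*(-98)*5)/3 = 8 + (11564*5)/3 = 8 + (⅓)*57820 = 8 + 57820/3 = 57844/3 ≈ 19281.)
m(l) = 1/(6400 + l) (m(l) = 1/(l + 4*(-40)²) = 1/(l + 4*1600) = 1/(l + 6400) = 1/(6400 + l))
o - m(-1657) = 57844/3 - 1/(6400 - 1657) = 57844/3 - 1/4743 = 91451363/4743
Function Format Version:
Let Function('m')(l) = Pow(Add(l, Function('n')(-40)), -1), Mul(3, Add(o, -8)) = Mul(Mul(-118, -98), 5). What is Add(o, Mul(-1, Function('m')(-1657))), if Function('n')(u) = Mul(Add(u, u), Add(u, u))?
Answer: Rational(91451363, 4743) ≈ 19281.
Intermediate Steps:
Function('n')(u) = Mul(4, Pow(u, 2)) (Function('n')(u) = Mul(Mul(2, u), Mul(2, u)) = Mul(4, Pow(u, 2)))
o = Rational(57844, 3) (o = Add(8, Mul(Rational(1, 3), Mul(Mul(-118, -98), 5))) = Add(8, Mul(Rational(1, 3), Mul(11564, 5))) = Add(8, Mul(Rational(1, 3), 57820)) = Add(8, Rational(57820, 3)) = Rational(57844, 3) ≈ 19281.)
Function('m')(l) = Pow(Add(6400, l), -1) (Function('m')(l) = Pow(Add(l, Mul(4, Pow(-40, 2))), -1) = Pow(Add(l, Mul(4, 1600)), -1) = Pow(Add(l, 6400), -1) = Pow(Add(6400, l), -1))
Add(o, Mul(-1, Function('m')(-1657))) = Add(Rational(57844, 3), Mul(-1, Pow(Add(6400, -1657), -1))) = Add(Rational(57844, 3), Mul(-1, Pow(4743, -1))) = Add(Rational(57844, 3), Mul(-1, Rational(1, 4743))) = Add(Rational(57844, 3), Rational(-1, 4743)) = Rational(91451363, 4743)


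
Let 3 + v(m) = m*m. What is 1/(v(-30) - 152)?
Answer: 1/745 ≈ 0.0013423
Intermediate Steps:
v(m) = -3 + m**2 (v(m) = -3 + m*m = -3 + m**2)
1/(v(-30) - 152) = 1/((-3 + (-30)**2) - 152) = 1/((-3 + 900) - 152) = 1/(897 - 152) = 1/745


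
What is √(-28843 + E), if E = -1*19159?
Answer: I*√48002 ≈ 219.09*I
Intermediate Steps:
E = -19159
√(-28843 + E) = √(-28843 - 19159) = √(-48002) = I*√48002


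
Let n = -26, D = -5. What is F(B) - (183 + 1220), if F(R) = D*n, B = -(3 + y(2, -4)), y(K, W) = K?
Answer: -1273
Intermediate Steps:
B = -5 (B = -(3 + 2) = -1*5 = -5)
F(R) = 130 (F(R) = -5*(-26) = 130)
F(B) - (183 + 1220) = 130 - (183 + 1220) = 130 - 1*1403 = 130 - 1403 = -1273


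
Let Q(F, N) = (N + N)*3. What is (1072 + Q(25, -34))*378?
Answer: 328104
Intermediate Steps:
Q(F, N) = 6*N (Q(F, N) = (2*N)*3 = 6*N)
(1072 + Q(25, -34))*378 = (1072 + 6*(-34))*378 = (1072 - 204)*378 = 868*378 = 328104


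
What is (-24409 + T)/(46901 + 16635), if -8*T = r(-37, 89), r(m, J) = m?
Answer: -195235/508288 ≈ -0.38410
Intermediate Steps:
T = 37/8 (T = -1/8*(-37) = 37/8 ≈ 4.6250)
(-24409 + T)/(46901 + 16635) = (-24409 + 37/8)/(46901 + 16635) = -195235/8/63536 = -195235/8*1/63536 = -195235/508288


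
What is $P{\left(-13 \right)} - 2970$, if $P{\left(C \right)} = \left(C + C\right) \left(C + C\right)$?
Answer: $-2294$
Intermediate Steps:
$P{\left(C \right)} = 4 C^{2}$ ($P{\left(C \right)} = 2 C 2 C = 4 C^{2}$)
$P{\left(-13 \right)} - 2970 = 4 \left(-13\right)^{2} - 2970 = 4 \cdot 169 - 2970 = 676 - 2970 = -2294$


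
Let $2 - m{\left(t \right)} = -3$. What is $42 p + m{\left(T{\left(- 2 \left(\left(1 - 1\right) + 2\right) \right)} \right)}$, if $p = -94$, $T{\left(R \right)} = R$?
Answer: $-3943$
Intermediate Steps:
$m{\left(t \right)} = 5$ ($m{\left(t \right)} = 2 - -3 = 2 + 3 = 5$)
$42 p + m{\left(T{\left(- 2 \left(\left(1 - 1\right) + 2\right) \right)} \right)} = 42 \left(-94\right) + 5 = -3948 + 5 = -3943$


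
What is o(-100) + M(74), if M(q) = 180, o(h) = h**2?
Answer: 10180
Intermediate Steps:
o(-100) + M(74) = (-100)**2 + 180 = 10000 + 180 = 10180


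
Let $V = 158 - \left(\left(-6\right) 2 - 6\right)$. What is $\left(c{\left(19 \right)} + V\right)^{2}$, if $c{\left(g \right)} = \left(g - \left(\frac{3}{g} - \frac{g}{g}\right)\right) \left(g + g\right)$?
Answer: $864900$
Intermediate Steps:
$V = 176$ ($V = 158 - \left(-12 - 6\right) = 158 - -18 = 158 + 18 = 176$)
$c{\left(g \right)} = 2 g \left(1 + g - \frac{3}{g}\right)$ ($c{\left(g \right)} = \left(g + \left(- \frac{3}{g} + 1\right)\right) 2 g = \left(g + \left(1 - \frac{3}{g}\right)\right) 2 g = \left(1 + g - \frac{3}{g}\right) 2 g = 2 g \left(1 + g - \frac{3}{g}\right)$)
$\left(c{\left(19 \right)} + V\right)^{2} = \left(\left(-6 + 2 \cdot 19 + 2 \cdot 19^{2}\right) + 176\right)^{2} = \left(\left(-6 + 38 + 2 \cdot 361\right) + 176\right)^{2} = \left(\left(-6 + 38 + 722\right) + 176\right)^{2} = \left(754 + 176\right)^{2} = 930^{2} = 864900$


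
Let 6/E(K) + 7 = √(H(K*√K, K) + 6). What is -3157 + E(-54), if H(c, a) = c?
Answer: -3157 - 6/(7 - √(6 - 162*I*√6)) ≈ -3156.8 + 0.33936*I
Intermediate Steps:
E(K) = 6/(-7 + √(6 + K^(3/2))) (E(K) = 6/(-7 + √(K*√K + 6)) = 6/(-7 + √(K^(3/2) + 6)) = 6/(-7 + √(6 + K^(3/2))))
-3157 + E(-54) = -3157 + 6/(-7 + √(6 + (-54)^(3/2))) = -3157 + 6/(-7 + √(6 - 162*I*√6))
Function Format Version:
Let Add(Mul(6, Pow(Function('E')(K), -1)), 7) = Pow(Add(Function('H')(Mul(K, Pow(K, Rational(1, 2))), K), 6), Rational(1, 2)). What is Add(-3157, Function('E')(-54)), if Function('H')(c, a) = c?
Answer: Add(-3157, Mul(-6, Pow(Add(7, Mul(-1, Pow(Add(6, Mul(-162, I, Pow(6, Rational(1, 2)))), Rational(1, 2)))), -1))) ≈ Add(-3156.8, Mul(0.33936, I))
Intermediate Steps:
Function('E')(K) = Mul(6, Pow(Add(-7, Pow(Add(6, Pow(K, Rational(3, 2))), Rational(1, 2))), -1)) (Function('E')(K) = Mul(6, Pow(Add(-7, Pow(Add(Mul(K, Pow(K, Rational(1, 2))), 6), Rational(1, 2))), -1)) = Mul(6, Pow(Add(-7, Pow(Add(Pow(K, Rational(3, 2)), 6), Rational(1, 2))), -1)) = Mul(6, Pow(Add(-7, Pow(Add(6, Pow(K, Rational(3, 2))), Rational(1, 2))), -1)))
Add(-3157, Function('E')(-54)) = Add(-3157, Mul(6, Pow(Add(-7, Pow(Add(6, Pow(-54, Rational(3, 2))), Rational(1, 2))), -1))) = Add(-3157, Mul(6, Pow(Add(-7, Pow(Add(6, Mul(-162, I, Pow(6, Rational(1, 2)))), Rational(1, 2))), -1)))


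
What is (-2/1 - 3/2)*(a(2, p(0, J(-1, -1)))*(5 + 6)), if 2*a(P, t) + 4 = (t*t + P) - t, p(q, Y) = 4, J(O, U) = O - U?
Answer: -385/2 ≈ -192.50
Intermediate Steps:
a(P, t) = -2 + P/2 + t²/2 - t/2 (a(P, t) = -2 + ((t*t + P) - t)/2 = -2 + ((t² + P) - t)/2 = -2 + ((P + t²) - t)/2 = -2 + (P + t² - t)/2 = -2 + (P/2 + t²/2 - t/2) = -2 + P/2 + t²/2 - t/2)
(-2/1 - 3/2)*(a(2, p(0, J(-1, -1)))*(5 + 6)) = (-2/1 - 3/2)*((-2 + (½)*2 + (½)*4² - ½*4)*(5 + 6)) = (-2*1 - 3*½)*((-2 + 1 + (½)*16 - 2)*11) = (-2 - 3/2)*((-2 + 1 + 8 - 2)*11) = -35*11/2 = -7/2*55 = -385/2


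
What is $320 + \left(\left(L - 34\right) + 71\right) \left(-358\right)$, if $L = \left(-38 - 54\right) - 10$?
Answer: $23590$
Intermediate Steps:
$L = -102$ ($L = -92 - 10 = -102$)
$320 + \left(\left(L - 34\right) + 71\right) \left(-358\right) = 320 + \left(\left(-102 - 34\right) + 71\right) \left(-358\right) = 320 + \left(-136 + 71\right) \left(-358\right) = 320 - -23270 = 320 + 23270 = 23590$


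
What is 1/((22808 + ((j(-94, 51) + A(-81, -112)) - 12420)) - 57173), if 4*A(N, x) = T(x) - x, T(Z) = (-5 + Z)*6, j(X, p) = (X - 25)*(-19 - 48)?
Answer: -2/77919 ≈ -2.5668e-5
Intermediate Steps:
j(X, p) = 1675 - 67*X (j(X, p) = (-25 + X)*(-67) = 1675 - 67*X)
T(Z) = -30 + 6*Z
A(N, x) = -15/2 + 5*x/4 (A(N, x) = ((-30 + 6*x) - x)/4 = (-30 + 5*x)/4 = -15/2 + 5*x/4)
1/((22808 + ((j(-94, 51) + A(-81, -112)) - 12420)) - 57173) = 1/((22808 + (((1675 - 67*(-94)) + (-15/2 + (5/4)*(-112))) - 12420)) - 57173) = 1/((22808 + (((1675 + 6298) + (-15/2 - 140)) - 12420)) - 57173) = 1/((22808 + ((7973 - 295/2) - 12420)) - 57173) = 1/((22808 + (15651/2 - 12420)) - 57173) = 1/((22808 - 9189/2) - 57173) = 1/(36427/2 - 57173) = 1/(-77919/2) = -2/77919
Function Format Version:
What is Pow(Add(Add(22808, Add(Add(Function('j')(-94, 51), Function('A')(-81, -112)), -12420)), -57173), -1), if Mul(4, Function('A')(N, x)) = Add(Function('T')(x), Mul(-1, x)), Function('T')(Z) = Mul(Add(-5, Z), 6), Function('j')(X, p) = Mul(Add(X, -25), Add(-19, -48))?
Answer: Rational(-2, 77919) ≈ -2.5668e-5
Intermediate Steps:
Function('j')(X, p) = Add(1675, Mul(-67, X)) (Function('j')(X, p) = Mul(Add(-25, X), -67) = Add(1675, Mul(-67, X)))
Function('T')(Z) = Add(-30, Mul(6, Z))
Function('A')(N, x) = Add(Rational(-15, 2), Mul(Rational(5, 4), x)) (Function('A')(N, x) = Mul(Rational(1, 4), Add(Add(-30, Mul(6, x)), Mul(-1, x))) = Mul(Rational(1, 4), Add(-30, Mul(5, x))) = Add(Rational(-15, 2), Mul(Rational(5, 4), x)))
Pow(Add(Add(22808, Add(Add(Function('j')(-94, 51), Function('A')(-81, -112)), -12420)), -57173), -1) = Pow(Add(Add(22808, Add(Add(Add(1675, Mul(-67, -94)), Add(Rational(-15, 2), Mul(Rational(5, 4), -112))), -12420)), -57173), -1) = Pow(Add(Add(22808, Add(Add(Add(1675, 6298), Add(Rational(-15, 2), -140)), -12420)), -57173), -1) = Pow(Add(Add(22808, Add(Add(7973, Rational(-295, 2)), -12420)), -57173), -1) = Pow(Add(Add(22808, Add(Rational(15651, 2), -12420)), -57173), -1) = Pow(Add(Add(22808, Rational(-9189, 2)), -57173), -1) = Pow(Add(Rational(36427, 2), -57173), -1) = Pow(Rational(-77919, 2), -1) = Rational(-2, 77919)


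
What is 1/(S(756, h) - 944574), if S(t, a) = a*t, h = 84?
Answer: -1/881070 ≈ -1.1350e-6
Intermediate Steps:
1/(S(756, h) - 944574) = 1/(84*756 - 944574) = 1/(63504 - 944574) = 1/(-881070) = -1/881070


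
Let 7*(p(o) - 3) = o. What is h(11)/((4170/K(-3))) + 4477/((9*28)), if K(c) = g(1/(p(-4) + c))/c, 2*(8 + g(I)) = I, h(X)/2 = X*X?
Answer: 2094389/116760 ≈ 17.938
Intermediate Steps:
h(X) = 2*X² (h(X) = 2*(X*X) = 2*X²)
p(o) = 3 + o/7
g(I) = -8 + I/2
K(c) = (-8 + 1/(2*(17/7 + c)))/c (K(c) = (-8 + 1/(2*((3 + (⅐)*(-4)) + c)))/c = (-8 + 1/(2*((3 - 4/7) + c)))/c = (-8 + 1/(2*(17/7 + c)))/c)
h(11)/((4170/K(-3))) + 4477/((9*28)) = (2*11²)/((4170/(((½)*(-265 - 112*(-3))/(-3*(17 + 7*(-3))))))) + 4477/((9*28)) = (2*121)/((4170/(((½)*(-⅓)*(-265 + 336)/(17 - 21))))) + 4477/252 = 242/((4170/(((½)*(-⅓)*71/(-4))))) + 4477*(1/252) = 242/((4170/(((½)*(-⅓)*(-¼)*71)))) + 4477/252 = 242/((4170/(71/24))) + 4477/252 = 242/((4170*(24/71))) + 4477/252 = 242/(100080/71) + 4477/252 = 242*(71/100080) + 4477/252 = 8591/50040 + 4477/252 = 2094389/116760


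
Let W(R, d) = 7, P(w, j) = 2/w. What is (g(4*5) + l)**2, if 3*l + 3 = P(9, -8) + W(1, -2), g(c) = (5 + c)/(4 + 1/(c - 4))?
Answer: 7043716/123201 ≈ 57.173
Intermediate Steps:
g(c) = (5 + c)/(4 + 1/(-4 + c))
l = 38/27 (l = -1 + (2/9 + 7)/3 = -1 + (1/3)*(65/9) = -1 + 65/27 = 38/27 ≈ 1.4074)
(g(4*5) + l)**2 = ((-20 + 4*5 + (4*5)**2)/(-15 + 4*(4*5)) + 38/27)**2 = ((-20 + 20 + 20**2)/(-15 + 4*20) + 38/27)**2 = ((-20 + 20 + 400)/(-15 + 80) + 38/27)**2 = (400/65 + 38/27)**2 = ((1/65)*400 + 38/27)**2 = (80/13 + 38/27)**2 = (2654/351)**2 = 7043716/123201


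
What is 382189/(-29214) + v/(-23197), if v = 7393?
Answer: -9081617335/677677158 ≈ -13.401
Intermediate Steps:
382189/(-29214) + v/(-23197) = 382189/(-29214) + 7393/(-23197) = 382189*(-1/29214) + 7393*(-1/23197) = -382189/29214 - 7393/23197 = -9081617335/677677158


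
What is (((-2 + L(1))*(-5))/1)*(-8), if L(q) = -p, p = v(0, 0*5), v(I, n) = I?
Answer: -80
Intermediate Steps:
p = 0
L(q) = 0 (L(q) = -1*0 = 0)
(((-2 + L(1))*(-5))/1)*(-8) = (((-2 + 0)*(-5))/1)*(-8) = (-2*(-5)*1)*(-8) = (10*1)*(-8) = 10*(-8) = -80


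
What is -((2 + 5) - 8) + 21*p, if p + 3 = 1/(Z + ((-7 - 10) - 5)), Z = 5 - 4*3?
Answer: -1819/29 ≈ -62.724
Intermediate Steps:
Z = -7 (Z = 5 - 12 = -7)
p = -88/29 (p = -3 + 1/(-7 + ((-7 - 10) - 5)) = -3 + 1/(-7 + (-17 - 5)) = -3 + 1/(-7 - 22) = -3 + 1/(-29) = -3 - 1/29 = -88/29 ≈ -3.0345)
-((2 + 5) - 8) + 21*p = -((2 + 5) - 8) + 21*(-88/29) = -(7 - 8) - 1848/29 = -1*(-1) - 1848/29 = 1 - 1848/29 = -1819/29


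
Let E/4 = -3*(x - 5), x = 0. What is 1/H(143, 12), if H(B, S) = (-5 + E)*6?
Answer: 1/330 ≈ 0.0030303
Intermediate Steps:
E = 60 (E = 4*(-3*(0 - 5)) = 4*(-3*(-5)) = 4*15 = 60)
H(B, S) = 330 (H(B, S) = (-5 + 60)*6 = 55*6 = 330)
1/H(143, 12) = 1/330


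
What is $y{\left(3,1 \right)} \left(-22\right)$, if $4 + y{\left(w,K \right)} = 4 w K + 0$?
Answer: $-176$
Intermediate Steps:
$y{\left(w,K \right)} = -4 + 4 K w$ ($y{\left(w,K \right)} = -4 + \left(4 w K + 0\right) = -4 + \left(4 K w + 0\right) = -4 + 4 K w$)
$y{\left(3,1 \right)} \left(-22\right) = \left(-4 + 4 \cdot 1 \cdot 3\right) \left(-22\right) = \left(-4 + 12\right) \left(-22\right) = 8 \left(-22\right) = -176$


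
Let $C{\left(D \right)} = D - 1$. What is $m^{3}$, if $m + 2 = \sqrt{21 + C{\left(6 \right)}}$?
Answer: $-164 + 38 \sqrt{26} \approx 29.763$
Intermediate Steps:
$C{\left(D \right)} = -1 + D$ ($C{\left(D \right)} = D - 1 = -1 + D$)
$m = -2 + \sqrt{26}$ ($m = -2 + \sqrt{21 + \left(-1 + 6\right)} = -2 + \sqrt{21 + 5} = -2 + \sqrt{26} \approx 3.099$)
$m^{3} = \left(-2 + \sqrt{26}\right)^{3}$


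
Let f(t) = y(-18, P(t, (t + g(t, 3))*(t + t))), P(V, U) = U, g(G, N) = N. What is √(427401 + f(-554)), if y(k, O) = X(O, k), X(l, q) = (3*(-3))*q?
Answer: 3*√47507 ≈ 653.88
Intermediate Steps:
X(l, q) = -9*q
y(k, O) = -9*k
f(t) = 162 (f(t) = -9*(-18) = 162)
√(427401 + f(-554)) = √(427401 + 162) = √427563 = 3*√47507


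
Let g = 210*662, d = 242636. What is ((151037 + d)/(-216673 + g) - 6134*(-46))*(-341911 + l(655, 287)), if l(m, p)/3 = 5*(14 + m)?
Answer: -7271564922668044/77653 ≈ -9.3642e+10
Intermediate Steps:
g = 139020
l(m, p) = 210 + 15*m (l(m, p) = 3*(5*(14 + m)) = 3*(70 + 5*m) = 210 + 15*m)
((151037 + d)/(-216673 + g) - 6134*(-46))*(-341911 + l(655, 287)) = ((151037 + 242636)/(-216673 + 139020) - 6134*(-46))*(-341911 + (210 + 15*655)) = (393673/(-77653) + 282164)*(-341911 + (210 + 9825)) = (393673*(-1/77653) + 282164)*(-341911 + 10035) = (-393673/77653 + 282164)*(-331876) = (21910487419/77653)*(-331876) = -7271564922668044/77653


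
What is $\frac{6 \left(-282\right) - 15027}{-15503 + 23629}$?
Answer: $- \frac{16719}{8126} \approx -2.0575$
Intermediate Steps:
$\frac{6 \left(-282\right) - 15027}{-15503 + 23629} = \frac{-1692 - 15027}{8126} = \left(-16719\right) \frac{1}{8126} = - \frac{16719}{8126}$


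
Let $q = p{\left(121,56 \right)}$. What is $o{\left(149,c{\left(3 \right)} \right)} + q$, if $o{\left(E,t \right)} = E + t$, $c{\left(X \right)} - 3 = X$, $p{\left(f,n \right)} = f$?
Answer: $276$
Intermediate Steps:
$q = 121$
$c{\left(X \right)} = 3 + X$
$o{\left(149,c{\left(3 \right)} \right)} + q = \left(149 + \left(3 + 3\right)\right) + 121 = \left(149 + 6\right) + 121 = 155 + 121 = 276$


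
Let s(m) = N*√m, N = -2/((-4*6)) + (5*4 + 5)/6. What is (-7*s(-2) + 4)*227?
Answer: 908 - 27013*I*√2/4 ≈ 908.0 - 9550.5*I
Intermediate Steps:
N = 17/4 (N = -2/(-24) + (20 + 5)*(⅙) = -2*(-1/24) + 25*(⅙) = 1/12 + 25/6 = 17/4 ≈ 4.2500)
s(m) = 17*√m/4
(-7*s(-2) + 4)*227 = (-119*√(-2)/4 + 4)*227 = (-119*I*√2/4 + 4)*227 = (4 - 119*I*√2/4)*227 = 908 - 27013*I*√2/4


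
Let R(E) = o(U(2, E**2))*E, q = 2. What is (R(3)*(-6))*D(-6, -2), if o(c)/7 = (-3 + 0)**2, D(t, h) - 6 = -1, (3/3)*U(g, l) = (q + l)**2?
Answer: -5670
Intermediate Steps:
U(g, l) = (2 + l)**2
D(t, h) = 5 (D(t, h) = 6 - 1 = 5)
o(c) = 63 (o(c) = 7*(-3 + 0)**2 = 7*(-3)**2 = 7*9 = 63)
R(E) = 63*E
(R(3)*(-6))*D(-6, -2) = ((63*3)*(-6))*5 = (189*(-6))*5 = -1134*5 = -5670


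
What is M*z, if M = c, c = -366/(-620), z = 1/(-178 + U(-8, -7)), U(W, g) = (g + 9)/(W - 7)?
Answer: -549/165664 ≈ -0.0033139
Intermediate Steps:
U(W, g) = (9 + g)/(-7 + W)
z = -15/2672 (z = 1/(-178 + (9 - 7)/(-7 - 8)) = 1/(-178 + 2/(-15)) = 1/(-178 - 1/15*2) = 1/(-178 - 2/15) = 1/(-2672/15) = -15/2672 ≈ -0.0056138)
c = 183/310 (c = -366*(-1/620) = 183/310 ≈ 0.59032)
M = 183/310 ≈ 0.59032
M*z = (183/310)*(-15/2672) = -549/165664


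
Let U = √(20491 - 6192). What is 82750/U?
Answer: 82750*√14299/14299 ≈ 692.01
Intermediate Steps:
U = √14299 ≈ 119.58
82750/U = 82750/(√14299) = 82750*(√14299/14299) = 82750*√14299/14299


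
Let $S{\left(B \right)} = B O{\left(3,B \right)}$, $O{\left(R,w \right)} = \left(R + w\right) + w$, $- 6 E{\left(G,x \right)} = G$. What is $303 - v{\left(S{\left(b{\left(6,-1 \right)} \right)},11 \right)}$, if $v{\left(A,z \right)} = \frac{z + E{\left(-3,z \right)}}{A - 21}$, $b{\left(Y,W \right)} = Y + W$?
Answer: $\frac{26641}{88} \approx 302.74$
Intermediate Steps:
$E{\left(G,x \right)} = - \frac{G}{6}$
$O{\left(R,w \right)} = R + 2 w$
$b{\left(Y,W \right)} = W + Y$
$S{\left(B \right)} = B \left(3 + 2 B\right)$
$v{\left(A,z \right)} = \frac{\frac{1}{2} + z}{-21 + A}$ ($v{\left(A,z \right)} = \frac{z - - \frac{1}{2}}{A - 21} = \frac{z + \frac{1}{2}}{-21 + A} = \frac{\frac{1}{2} + z}{-21 + A}$)
$303 - v{\left(S{\left(b{\left(6,-1 \right)} \right)},11 \right)} = 303 - \frac{\frac{1}{2} + 11}{-21 + \left(-1 + 6\right) \left(3 + 2 \left(-1 + 6\right)\right)} = 303 - \frac{1}{-21 + 5 \left(3 + 2 \cdot 5\right)} \frac{23}{2} = 303 - \frac{1}{-21 + 5 \left(3 + 10\right)} \frac{23}{2} = 303 - \frac{1}{-21 + 5 \cdot 13} \cdot \frac{23}{2} = 303 - \frac{1}{-21 + 65} \cdot \frac{23}{2} = 303 - \frac{1}{44} \cdot \frac{23}{2} = 303 - \frac{23}{88} = \frac{26641}{88}$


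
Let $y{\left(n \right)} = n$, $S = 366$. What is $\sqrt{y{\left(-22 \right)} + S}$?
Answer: $2 \sqrt{86} \approx 18.547$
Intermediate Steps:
$\sqrt{y{\left(-22 \right)} + S} = \sqrt{-22 + 366} = \sqrt{344} = 2 \sqrt{86}$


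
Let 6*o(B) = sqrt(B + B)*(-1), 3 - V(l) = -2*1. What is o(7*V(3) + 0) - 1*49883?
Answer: -49883 - sqrt(70)/6 ≈ -49884.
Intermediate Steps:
V(l) = 5 (V(l) = 3 - (-2) = 3 - 1*(-2) = 3 + 2 = 5)
o(B) = -sqrt(2)*sqrt(B)/6 (o(B) = (sqrt(B + B)*(-1))/6 = (sqrt(2*B)*(-1))/6 = ((sqrt(2)*sqrt(B))*(-1))/6 = (-sqrt(2)*sqrt(B))/6 = -sqrt(2)*sqrt(B)/6)
o(7*V(3) + 0) - 1*49883 = -sqrt(2)*sqrt(7*5 + 0)/6 - 1*49883 = -sqrt(2)*sqrt(35 + 0)/6 - 49883 = -sqrt(2)*sqrt(35)/6 - 49883 = -sqrt(70)/6 - 49883 = -49883 - sqrt(70)/6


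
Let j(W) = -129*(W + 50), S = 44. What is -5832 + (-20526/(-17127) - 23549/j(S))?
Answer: -12227769835/2097798 ≈ -5828.9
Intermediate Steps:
j(W) = -6450 - 129*W (j(W) = -129*(50 + W) = -6450 - 129*W)
-5832 + (-20526/(-17127) - 23549/j(S)) = -5832 + (-20526/(-17127) - 23549/(-6450 - 129*44)) = -5832 + (-20526*(-1/17127) - 23549/(-6450 - 5676)) = -5832 + (622/519 - 23549/(-12126)) = -5832 + (622/519 - 23549*(-1/12126)) = -5832 + (622/519 + 23549/12126) = -5832 + 6588101/2097798 = -12227769835/2097798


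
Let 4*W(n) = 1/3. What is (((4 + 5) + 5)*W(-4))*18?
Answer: 21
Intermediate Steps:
W(n) = 1/12 (W(n) = (¼)/3 = (¼)*(⅓) = 1/12)
(((4 + 5) + 5)*W(-4))*18 = (((4 + 5) + 5)*(1/12))*18 = ((9 + 5)*(1/12))*18 = (14*(1/12))*18 = (7/6)*18 = 21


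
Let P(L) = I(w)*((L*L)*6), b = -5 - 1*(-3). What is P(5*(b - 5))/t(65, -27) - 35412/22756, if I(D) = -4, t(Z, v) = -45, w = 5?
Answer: 11123881/17067 ≈ 651.78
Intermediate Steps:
b = -2 (b = -5 + 3 = -2)
P(L) = -24*L² (P(L) = -4*L*L*6 = -4*L²*6 = -24*L²)
P(5*(b - 5))/t(65, -27) - 35412/22756 = -24*25*(-2 - 5)²/(-45) - 35412/22756 = -24*(5*(-7))²*(-1/45) - 35412*1/22756 = -24*(-35)²*(-1/45) - 8853/5689 = -24*1225*(-1/45) - 8853/5689 = -29400*(-1/45) - 8853/5689 = 1960/3 - 8853/5689 = 11123881/17067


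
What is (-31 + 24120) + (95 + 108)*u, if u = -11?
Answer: 21856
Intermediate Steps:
(-31 + 24120) + (95 + 108)*u = (-31 + 24120) + (95 + 108)*(-11) = 24089 + 203*(-11) = 24089 - 2233 = 21856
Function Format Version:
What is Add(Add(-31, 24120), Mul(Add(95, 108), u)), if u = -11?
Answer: 21856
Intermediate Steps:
Add(Add(-31, 24120), Mul(Add(95, 108), u)) = Add(Add(-31, 24120), Mul(Add(95, 108), -11)) = Add(24089, Mul(203, -11)) = Add(24089, -2233) = 21856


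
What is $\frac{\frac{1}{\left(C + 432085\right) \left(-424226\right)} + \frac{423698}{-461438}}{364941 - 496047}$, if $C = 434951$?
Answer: $\frac{77922132695728183}{11126032911292157545104} \approx 7.0036 \cdot 10^{-6}$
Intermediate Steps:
$\frac{\frac{1}{\left(C + 432085\right) \left(-424226\right)} + \frac{423698}{-461438}}{364941 - 496047} = \frac{\frac{1}{\left(434951 + 432085\right) \left(-424226\right)} + \frac{423698}{-461438}}{364941 - 496047} = \frac{\frac{1}{867036} \left(- \frac{1}{424226}\right) + 423698 \left(- \frac{1}{461438}\right)}{-131106} = \left(\frac{1}{867036} \left(- \frac{1}{424226}\right) - \frac{211849}{230719}\right) \left(- \frac{1}{131106}\right) = \left(- \frac{1}{367819214136} - \frac{211849}{230719}\right) \left(- \frac{1}{131106}\right) = \left(- \frac{77922132695728183}{84862881266243784}\right) \left(- \frac{1}{131106}\right) = \frac{77922132695728183}{11126032911292157545104}$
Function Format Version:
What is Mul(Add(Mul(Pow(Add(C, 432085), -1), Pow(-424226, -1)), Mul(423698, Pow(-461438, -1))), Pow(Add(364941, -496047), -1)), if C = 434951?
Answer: Rational(77922132695728183, 11126032911292157545104) ≈ 7.0036e-6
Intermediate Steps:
Mul(Add(Mul(Pow(Add(C, 432085), -1), Pow(-424226, -1)), Mul(423698, Pow(-461438, -1))), Pow(Add(364941, -496047), -1)) = Mul(Add(Mul(Pow(Add(434951, 432085), -1), Pow(-424226, -1)), Mul(423698, Pow(-461438, -1))), Pow(Add(364941, -496047), -1)) = Mul(Add(Mul(Pow(867036, -1), Rational(-1, 424226)), Mul(423698, Rational(-1, 461438))), Pow(-131106, -1)) = Mul(Add(Mul(Rational(1, 867036), Rational(-1, 424226)), Rational(-211849, 230719)), Rational(-1, 131106)) = Mul(Add(Rational(-1, 367819214136), Rational(-211849, 230719)), Rational(-1, 131106)) = Mul(Rational(-77922132695728183, 84862881266243784), Rational(-1, 131106)) = Rational(77922132695728183, 11126032911292157545104)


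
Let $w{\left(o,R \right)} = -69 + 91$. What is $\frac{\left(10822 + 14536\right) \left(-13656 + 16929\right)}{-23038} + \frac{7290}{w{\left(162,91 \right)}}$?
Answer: $- \frac{414495282}{126709} \approx -3271.2$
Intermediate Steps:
$w{\left(o,R \right)} = 22$
$\frac{\left(10822 + 14536\right) \left(-13656 + 16929\right)}{-23038} + \frac{7290}{w{\left(162,91 \right)}} = \frac{\left(10822 + 14536\right) \left(-13656 + 16929\right)}{-23038} + \frac{7290}{22} = 25358 \cdot 3273 \left(- \frac{1}{23038}\right) + 7290 \cdot \frac{1}{22} = 82996734 \left(- \frac{1}{23038}\right) + \frac{3645}{11} = - \frac{41498367}{11519} + \frac{3645}{11} = - \frac{414495282}{126709}$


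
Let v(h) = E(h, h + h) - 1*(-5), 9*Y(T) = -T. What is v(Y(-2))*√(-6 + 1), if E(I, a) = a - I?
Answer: 47*I*√5/9 ≈ 11.677*I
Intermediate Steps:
Y(T) = -T/9 (Y(T) = (-T)/9 = -T/9)
v(h) = 5 + h (v(h) = ((h + h) - h) - 1*(-5) = (2*h - h) + 5 = h + 5 = 5 + h)
v(Y(-2))*√(-6 + 1) = (5 - ⅑*(-2))*√(-6 + 1) = (5 + 2/9)*√(-5) = 47*(I*√5)/9 = 47*I*√5/9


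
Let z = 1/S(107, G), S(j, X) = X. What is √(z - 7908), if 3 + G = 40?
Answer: I*√10826015/37 ≈ 88.927*I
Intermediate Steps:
G = 37 (G = -3 + 40 = 37)
z = 1/37 ≈ 0.027027
√(z - 7908) = √(1/37 - 7908) = √(-292595/37) = I*√10826015/37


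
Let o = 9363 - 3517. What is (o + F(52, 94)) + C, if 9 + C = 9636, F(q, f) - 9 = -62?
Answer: 15420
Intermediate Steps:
F(q, f) = -53 (F(q, f) = 9 - 62 = -53)
o = 5846
C = 9627 (C = -9 + 9636 = 9627)
(o + F(52, 94)) + C = (5846 - 53) + 9627 = 5793 + 9627 = 15420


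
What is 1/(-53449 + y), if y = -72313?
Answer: -1/125762 ≈ -7.9515e-6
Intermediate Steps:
1/(-53449 + y) = 1/(-53449 - 72313) = 1/(-125762) = -1/125762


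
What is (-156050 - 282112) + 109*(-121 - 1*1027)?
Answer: -563294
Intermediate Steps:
(-156050 - 282112) + 109*(-121 - 1*1027) = -438162 + 109*(-121 - 1027) = -438162 + 109*(-1148) = -438162 - 125132 = -563294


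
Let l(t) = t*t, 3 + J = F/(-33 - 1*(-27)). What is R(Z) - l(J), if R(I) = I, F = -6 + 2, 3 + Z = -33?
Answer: -373/9 ≈ -41.444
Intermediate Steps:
Z = -36 (Z = -3 - 33 = -36)
F = -4
J = -7/3 (J = -3 - 4/(-33 - 1*(-27)) = -3 - 4/(-33 + 27) = -3 - 4/(-6) = -3 - 4*(-1/6) = -3 + 2/3 = -7/3 ≈ -2.3333)
l(t) = t**2
R(Z) - l(J) = -36 - (-7/3)**2 = -36 - 1*49/9 = -36 - 49/9 = -373/9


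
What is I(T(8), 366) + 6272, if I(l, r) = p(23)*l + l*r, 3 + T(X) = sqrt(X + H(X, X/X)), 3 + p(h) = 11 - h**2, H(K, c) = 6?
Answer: 6737 - 155*sqrt(14) ≈ 6157.0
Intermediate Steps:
p(h) = 8 - h**2 (p(h) = -3 + (11 - h**2) = 8 - h**2)
T(X) = -3 + sqrt(6 + X) (T(X) = -3 + sqrt(X + 6) = -3 + sqrt(6 + X))
I(l, r) = -521*l + l*r (I(l, r) = (8 - 1*23**2)*l + l*r = (8 - 1*529)*l + l*r = (8 - 529)*l + l*r = -521*l + l*r)
I(T(8), 366) + 6272 = (-3 + sqrt(6 + 8))*(-521 + 366) + 6272 = (-3 + sqrt(14))*(-155) + 6272 = (465 - 155*sqrt(14)) + 6272 = 6737 - 155*sqrt(14)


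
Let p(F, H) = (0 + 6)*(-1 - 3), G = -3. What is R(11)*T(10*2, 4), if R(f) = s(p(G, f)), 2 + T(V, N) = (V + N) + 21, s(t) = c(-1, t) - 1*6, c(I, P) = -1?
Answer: -301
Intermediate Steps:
p(F, H) = -24 (p(F, H) = 6*(-4) = -24)
s(t) = -7 (s(t) = -1 - 1*6 = -1 - 6 = -7)
T(V, N) = 19 + N + V (T(V, N) = -2 + ((V + N) + 21) = -2 + ((N + V) + 21) = -2 + (21 + N + V) = 19 + N + V)
R(f) = -7
R(11)*T(10*2, 4) = -7*(19 + 4 + 10*2) = -7*(19 + 4 + 20) = -7*43 = -301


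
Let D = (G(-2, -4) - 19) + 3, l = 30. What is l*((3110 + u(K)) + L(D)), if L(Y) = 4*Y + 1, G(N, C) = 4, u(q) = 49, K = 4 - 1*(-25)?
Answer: 93360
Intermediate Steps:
K = 29 (K = 4 + 25 = 29)
D = -12 (D = (4 - 19) + 3 = -15 + 3 = -12)
L(Y) = 1 + 4*Y
l*((3110 + u(K)) + L(D)) = 30*((3110 + 49) + (1 + 4*(-12))) = 30*(3159 + (1 - 48)) = 30*(3159 - 47) = 30*3112 = 93360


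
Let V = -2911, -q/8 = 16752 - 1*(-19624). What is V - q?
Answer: 288097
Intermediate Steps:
q = -291008 (q = -8*(16752 - 1*(-19624)) = -8*(16752 + 19624) = -8*36376 = -291008)
V - q = -2911 - 1*(-291008) = -2911 + 291008 = 288097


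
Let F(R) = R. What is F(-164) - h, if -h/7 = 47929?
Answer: 335339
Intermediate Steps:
h = -335503 (h = -7*47929 = -335503)
F(-164) - h = -164 - 1*(-335503) = -164 + 335503 = 335339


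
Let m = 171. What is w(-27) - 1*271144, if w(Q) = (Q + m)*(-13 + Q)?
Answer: -276904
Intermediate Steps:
w(Q) = (-13 + Q)*(171 + Q) (w(Q) = (Q + 171)*(-13 + Q) = (171 + Q)*(-13 + Q) = (-13 + Q)*(171 + Q))
w(-27) - 1*271144 = (-2223 + (-27)**2 + 158*(-27)) - 1*271144 = (-2223 + 729 - 4266) - 271144 = -5760 - 271144 = -276904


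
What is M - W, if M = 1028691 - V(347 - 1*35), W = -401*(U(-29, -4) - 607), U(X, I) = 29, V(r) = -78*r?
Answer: 821249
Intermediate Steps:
W = 231778 (W = -401*(29 - 607) = -401*(-578) = 231778)
M = 1053027 (M = 1028691 - (-78)*(347 - 1*35) = 1028691 - (-78)*(347 - 35) = 1028691 - (-78)*312 = 1028691 - 1*(-24336) = 1028691 + 24336 = 1053027)
M - W = 1053027 - 1*231778 = 1053027 - 231778 = 821249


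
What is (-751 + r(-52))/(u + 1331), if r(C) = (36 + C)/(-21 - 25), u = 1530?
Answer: -17265/65803 ≈ -0.26237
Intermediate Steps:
r(C) = -18/23 - C/46 (r(C) = (36 + C)/(-46) = (36 + C)*(-1/46) = -18/23 - C/46)
(-751 + r(-52))/(u + 1331) = (-751 + (-18/23 - 1/46*(-52)))/(1530 + 1331) = (-751 + (-18/23 + 26/23))/2861 = (-751 + 8/23)*(1/2861) = -17265/23*1/2861 = -17265/65803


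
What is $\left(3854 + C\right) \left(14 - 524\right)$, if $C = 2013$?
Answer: $-2992170$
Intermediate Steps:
$\left(3854 + C\right) \left(14 - 524\right) = \left(3854 + 2013\right) \left(14 - 524\right) = 5867 \left(-510\right) = -2992170$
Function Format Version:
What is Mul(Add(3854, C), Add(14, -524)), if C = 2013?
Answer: -2992170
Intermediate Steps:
Mul(Add(3854, C), Add(14, -524)) = Mul(Add(3854, 2013), Add(14, -524)) = Mul(5867, -510) = -2992170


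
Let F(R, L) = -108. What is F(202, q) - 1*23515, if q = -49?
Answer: -23623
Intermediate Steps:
F(202, q) - 1*23515 = -108 - 1*23515 = -108 - 23515 = -23623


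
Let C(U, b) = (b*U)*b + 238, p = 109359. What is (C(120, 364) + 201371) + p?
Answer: 16210488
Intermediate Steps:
C(U, b) = 238 + U*b**2 (C(U, b) = (U*b)*b + 238 = U*b**2 + 238 = 238 + U*b**2)
(C(120, 364) + 201371) + p = ((238 + 120*364**2) + 201371) + 109359 = ((238 + 120*132496) + 201371) + 109359 = ((238 + 15899520) + 201371) + 109359 = (15899758 + 201371) + 109359 = 16101129 + 109359 = 16210488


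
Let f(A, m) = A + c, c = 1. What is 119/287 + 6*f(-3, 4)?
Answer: -475/41 ≈ -11.585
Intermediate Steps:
f(A, m) = 1 + A (f(A, m) = A + 1 = 1 + A)
119/287 + 6*f(-3, 4) = 119/287 + 6*(1 - 3) = 119*(1/287) + 6*(-2) = 17/41 - 12 = -475/41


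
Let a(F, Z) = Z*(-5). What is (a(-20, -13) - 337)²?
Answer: 73984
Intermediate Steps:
a(F, Z) = -5*Z
(a(-20, -13) - 337)² = (-5*(-13) - 337)² = (65 - 337)² = (-272)² = 73984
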